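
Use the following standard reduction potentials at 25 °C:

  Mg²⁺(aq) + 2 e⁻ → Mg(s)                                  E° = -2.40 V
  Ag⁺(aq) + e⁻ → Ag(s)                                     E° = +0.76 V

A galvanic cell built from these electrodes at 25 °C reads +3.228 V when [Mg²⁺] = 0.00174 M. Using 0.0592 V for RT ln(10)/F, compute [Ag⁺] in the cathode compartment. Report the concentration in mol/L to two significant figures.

Ag⁺/Ag is the cathode, Mg²⁺/Mg the anode: E°cell = +3.16 V, n = 2.
Overall reaction: 2 Ag⁺(aq) + Mg(s) → 2 Ag(s) + Mg²⁺(aq); Q = [Mg²⁺]^1/[Ag⁺]^2.
From E = E° − (0.0592/n) log Q: log Q = (E° − E)·n/0.0592 = (+3.16 − (+3.228))·2/0.0592 = -2.2973.
So 2·log[Ag⁺] = 1·log(0.00174) − log Q = -2.7595 − (-2.2973) = -0.4622; log[Ag⁺] = -0.4622 / 2 = -0.2311; [Ag⁺] = 10^(-0.2311) ≈ 0.59 M.

0.59 M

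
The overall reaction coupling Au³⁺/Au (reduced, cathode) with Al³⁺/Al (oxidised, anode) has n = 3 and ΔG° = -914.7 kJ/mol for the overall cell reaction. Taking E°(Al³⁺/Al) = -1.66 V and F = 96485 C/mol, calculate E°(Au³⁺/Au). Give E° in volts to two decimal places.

E°cell = −ΔG°/(nF) = −(-914.7×10³)/((3)(96485)) = +3.160 V.
Since Au³⁺/Au is the cathode and Al³⁺/Al the anode, E°cell = E°(Au³⁺/Au) − E°(Al³⁺/Al).
So E°(Au³⁺/Au) = E°cell + E°(Al³⁺/Al) = +3.160 + (-1.66) = +1.50 V.

+1.50 V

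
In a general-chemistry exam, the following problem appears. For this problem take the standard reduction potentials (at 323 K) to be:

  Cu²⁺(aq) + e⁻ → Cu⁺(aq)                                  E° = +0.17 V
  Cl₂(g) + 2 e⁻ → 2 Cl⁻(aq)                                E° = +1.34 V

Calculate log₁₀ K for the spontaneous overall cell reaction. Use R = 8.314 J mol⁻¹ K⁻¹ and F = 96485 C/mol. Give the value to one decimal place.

36.5

Cathode: Cl₂/Cl⁻; anode: Cu²⁺/Cu⁺. E°cell = (+1.34) − (+0.17) = +1.17 V, with n = 2.
ΔG° = −nFE° = −RT ln K, so ln K = nFE°/(RT) = (2)(96485)(+1.17) / ((8.314)(323)) = 84.074.
log₁₀ K = 84.074 / ln 10 = 36.5.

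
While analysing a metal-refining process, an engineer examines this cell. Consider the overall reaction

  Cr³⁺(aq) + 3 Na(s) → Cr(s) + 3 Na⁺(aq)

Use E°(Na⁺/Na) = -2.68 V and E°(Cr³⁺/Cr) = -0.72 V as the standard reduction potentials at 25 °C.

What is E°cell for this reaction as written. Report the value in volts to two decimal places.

+1.96 V

The Cr³⁺/Cr couple has the higher reduction potential, so it is the cathode; Na⁺/Na is oxidised at the anode.
E°cell = E°(cathode) − E°(anode) = (-0.72) − (-2.68) = +1.96 V.
Since E°cell > 0, the reaction is spontaneous under standard conditions.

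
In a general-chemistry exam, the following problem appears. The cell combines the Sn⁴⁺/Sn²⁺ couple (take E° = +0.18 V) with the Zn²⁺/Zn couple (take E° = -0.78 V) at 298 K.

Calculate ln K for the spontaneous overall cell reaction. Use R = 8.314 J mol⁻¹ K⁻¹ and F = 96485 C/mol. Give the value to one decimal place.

Cathode: Sn⁴⁺/Sn²⁺; anode: Zn²⁺/Zn. E°cell = (+0.18) − (-0.78) = +0.96 V, with n = 2.
ΔG° = −nFE° = −RT ln K, so ln K = nFE°/(RT) = (2)(96485)(+0.96) / ((8.314)(298)) = 74.771.

74.8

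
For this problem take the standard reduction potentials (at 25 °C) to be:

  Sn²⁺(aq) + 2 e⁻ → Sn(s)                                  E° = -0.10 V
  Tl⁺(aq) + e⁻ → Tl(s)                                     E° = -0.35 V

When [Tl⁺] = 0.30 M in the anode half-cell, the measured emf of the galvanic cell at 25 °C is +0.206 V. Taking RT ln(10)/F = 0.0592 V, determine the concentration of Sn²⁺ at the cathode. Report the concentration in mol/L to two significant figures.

Sn²⁺/Sn is the cathode, Tl⁺/Tl the anode: E°cell = +0.25 V, n = 2.
Overall reaction: Sn²⁺(aq) + 2 Tl(s) → Sn(s) + 2 Tl⁺(aq); Q = [Tl⁺]^2/[Sn²⁺]^1.
From E = E° − (0.0592/n) log Q: log Q = (E° − E)·n/0.0592 = (+0.25 − (+0.206))·2/0.0592 = 1.4865.
So 1·log[Sn²⁺] = 2·log(0.3) − log Q = -1.0458 − (1.4865) = -2.5323; [Sn²⁺] = 10^(-2.5323) ≈ 0.0029 M.

0.0029 M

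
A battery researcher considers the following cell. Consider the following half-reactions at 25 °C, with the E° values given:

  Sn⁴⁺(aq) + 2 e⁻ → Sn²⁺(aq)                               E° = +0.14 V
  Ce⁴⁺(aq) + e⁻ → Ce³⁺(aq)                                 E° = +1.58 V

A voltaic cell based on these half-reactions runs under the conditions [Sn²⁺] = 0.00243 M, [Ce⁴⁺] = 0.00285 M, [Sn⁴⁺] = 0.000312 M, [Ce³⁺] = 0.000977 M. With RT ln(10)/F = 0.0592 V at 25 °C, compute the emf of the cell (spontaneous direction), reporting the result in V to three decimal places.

Ce⁴⁺/Ce³⁺ is the cathode (higher E°), Sn⁴⁺/Sn²⁺ the anode: E°cell = +1.58 − (+0.14) = +1.44 V, n = 2.
Overall: 2 Ce⁴⁺(aq) + Sn²⁺(aq) → 2 Ce³⁺(aq) + Sn⁴⁺(aq)
Q = [Ce³⁺]^2·[Sn⁴⁺] / ([Ce⁴⁺]^2·[Sn²⁺]); log Q = -1.821.
E = E° − (0.0592/n) log Q = +1.44 − (0.0592/2)(-1.821) = +1.494 V.

+1.494 V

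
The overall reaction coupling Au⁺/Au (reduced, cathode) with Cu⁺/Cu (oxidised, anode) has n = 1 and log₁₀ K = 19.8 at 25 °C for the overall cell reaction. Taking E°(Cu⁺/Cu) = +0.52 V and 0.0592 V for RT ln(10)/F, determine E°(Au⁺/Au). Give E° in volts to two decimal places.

+1.69 V

E°cell = (0.0592/n)·log K = (0.0592/1)(19.8) = +1.172 V.
Since Au⁺/Au is the cathode and Cu⁺/Cu the anode, E°cell = E°(Au⁺/Au) − E°(Cu⁺/Cu).
So E°(Au⁺/Au) = E°cell + E°(Cu⁺/Cu) = +1.172 + (+0.52) = +1.69 V.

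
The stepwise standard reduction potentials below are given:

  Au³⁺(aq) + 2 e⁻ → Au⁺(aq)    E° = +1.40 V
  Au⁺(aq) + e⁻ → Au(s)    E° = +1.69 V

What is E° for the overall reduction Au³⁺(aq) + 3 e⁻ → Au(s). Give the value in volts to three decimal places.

Adding the free-energy changes (−nFE°) of the two steps gives −n₃FE°₃ = −n₁FE°₁ − n₂FE°₂.
E°₃ = (2×+1.40 + 1×+1.69) / 3 = (+4.490) / 3 = +1.497 V.

+1.497 V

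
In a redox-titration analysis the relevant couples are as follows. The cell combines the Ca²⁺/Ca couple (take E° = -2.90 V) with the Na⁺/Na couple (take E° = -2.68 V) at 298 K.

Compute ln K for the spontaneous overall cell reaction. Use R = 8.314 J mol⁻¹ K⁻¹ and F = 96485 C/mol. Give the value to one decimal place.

Cathode: Na⁺/Na; anode: Ca²⁺/Ca. E°cell = (-2.68) − (-2.90) = +0.22 V, with n = 2.
ΔG° = −nFE° = −RT ln K, so ln K = nFE°/(RT) = (2)(96485)(+0.22) / ((8.314)(298)) = 17.135.

17.1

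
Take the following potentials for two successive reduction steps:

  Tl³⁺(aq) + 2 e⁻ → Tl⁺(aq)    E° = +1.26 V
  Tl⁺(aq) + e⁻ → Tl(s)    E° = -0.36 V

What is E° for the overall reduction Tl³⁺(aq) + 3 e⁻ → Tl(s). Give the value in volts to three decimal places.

Adding the free-energy changes (−nFE°) of the two steps gives −n₃FE°₃ = −n₁FE°₁ − n₂FE°₂.
E°₃ = (2×+1.26 + 1×-0.36) / 3 = (+2.160) / 3 = +0.720 V.

+0.720 V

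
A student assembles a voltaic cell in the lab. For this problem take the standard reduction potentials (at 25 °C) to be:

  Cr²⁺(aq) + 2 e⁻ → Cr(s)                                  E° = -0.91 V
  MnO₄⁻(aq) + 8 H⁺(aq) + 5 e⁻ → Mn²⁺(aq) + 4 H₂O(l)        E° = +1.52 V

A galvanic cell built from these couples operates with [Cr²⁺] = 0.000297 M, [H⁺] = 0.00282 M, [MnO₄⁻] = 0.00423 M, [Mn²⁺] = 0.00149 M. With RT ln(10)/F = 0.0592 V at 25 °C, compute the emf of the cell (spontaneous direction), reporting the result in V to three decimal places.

+2.298 V

MnO₄⁻/Mn²⁺ is the cathode (higher E°), Cr²⁺/Cr the anode: E°cell = +1.52 − (-0.91) = +2.43 V, n = 10.
Overall: 2 MnO₄⁻(aq) + 16 H⁺(aq) + 5 Cr(s) → 2 Mn²⁺(aq) + 8 H₂O(l) + 5 Cr²⁺(aq)
Q = [Mn²⁺]^2·[Cr²⁺]^5 / ([MnO₄⁻]^2·[H⁺]^16); log Q = 22.253.
E = E° − (0.0592/n) log Q = +2.43 − (0.0592/10)(22.253) = +2.298 V.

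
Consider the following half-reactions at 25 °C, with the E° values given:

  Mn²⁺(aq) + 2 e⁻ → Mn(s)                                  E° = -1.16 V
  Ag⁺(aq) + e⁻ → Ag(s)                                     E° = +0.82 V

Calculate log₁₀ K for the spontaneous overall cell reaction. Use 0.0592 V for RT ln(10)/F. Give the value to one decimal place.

66.9

Cathode: Ag⁺/Ag; anode: Mn²⁺/Mn. E°cell = +1.98 V, n = 2.
log K = nE°cell / 0.0592 = (2)(+1.98) / 0.0592 = 66.9.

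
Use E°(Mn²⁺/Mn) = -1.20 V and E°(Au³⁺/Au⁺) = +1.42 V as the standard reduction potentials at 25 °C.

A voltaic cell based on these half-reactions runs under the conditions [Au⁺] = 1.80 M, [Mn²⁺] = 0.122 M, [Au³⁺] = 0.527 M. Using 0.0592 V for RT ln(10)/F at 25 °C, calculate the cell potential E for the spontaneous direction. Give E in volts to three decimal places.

+2.631 V

Au³⁺/Au⁺ is the cathode (higher E°), Mn²⁺/Mn the anode: E°cell = +1.42 − (-1.20) = +2.62 V, n = 2.
Overall: Au³⁺(aq) + Mn(s) → Au⁺(aq) + Mn²⁺(aq)
Q = [Au⁺]·[Mn²⁺] / ([Au³⁺]); log Q = -0.380.
E = E° − (0.0592/n) log Q = +2.62 − (0.0592/2)(-0.380) = +2.631 V.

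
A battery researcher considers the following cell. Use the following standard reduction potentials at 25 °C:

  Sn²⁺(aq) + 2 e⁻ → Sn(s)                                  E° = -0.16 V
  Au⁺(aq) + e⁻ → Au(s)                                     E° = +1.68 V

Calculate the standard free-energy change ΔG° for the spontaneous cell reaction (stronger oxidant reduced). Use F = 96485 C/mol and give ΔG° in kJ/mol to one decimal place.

Au⁺/Au (E° = +1.68 V) is the cathode; Sn²⁺/Sn (E° = -0.16 V) is the anode, so E°cell = +1.84 V.
Balancing electrons gives n = 2 (lcm of 1 and 2).
ΔG° = −nFE° = −(2)(96485)(+1.84) = -355,065 J = -355.1 kJ/mol.

-355.1 kJ/mol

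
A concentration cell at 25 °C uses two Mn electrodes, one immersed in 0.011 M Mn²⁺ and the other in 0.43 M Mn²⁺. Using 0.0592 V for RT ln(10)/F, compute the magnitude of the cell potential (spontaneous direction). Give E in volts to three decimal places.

For a concentration cell E°cell = 0. The 0.43 M side is the cathode (reduction is favoured where [Mn²⁺] is higher).
With n = 2, E = −(0.0592/2) log([Mn²⁺]ₐₙ/[Mn²⁺]꜀ₐₜ) = −(0.0592/2) log(0.011/0.43) = −(0.0592/2)(-1.592) = +0.047 V.

+0.047 V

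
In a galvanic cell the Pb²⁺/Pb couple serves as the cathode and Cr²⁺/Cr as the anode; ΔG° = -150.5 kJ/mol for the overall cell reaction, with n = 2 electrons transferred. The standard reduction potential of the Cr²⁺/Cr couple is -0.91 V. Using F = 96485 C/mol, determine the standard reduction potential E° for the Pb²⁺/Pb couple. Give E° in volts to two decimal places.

-0.13 V

E°cell = −ΔG°/(nF) = −(-150.5×10³)/((2)(96485)) = +0.780 V.
Since Pb²⁺/Pb is the cathode and Cr²⁺/Cr the anode, E°cell = E°(Pb²⁺/Pb) − E°(Cr²⁺/Cr).
So E°(Pb²⁺/Pb) = E°cell + E°(Cr²⁺/Cr) = +0.780 + (-0.91) = -0.13 V.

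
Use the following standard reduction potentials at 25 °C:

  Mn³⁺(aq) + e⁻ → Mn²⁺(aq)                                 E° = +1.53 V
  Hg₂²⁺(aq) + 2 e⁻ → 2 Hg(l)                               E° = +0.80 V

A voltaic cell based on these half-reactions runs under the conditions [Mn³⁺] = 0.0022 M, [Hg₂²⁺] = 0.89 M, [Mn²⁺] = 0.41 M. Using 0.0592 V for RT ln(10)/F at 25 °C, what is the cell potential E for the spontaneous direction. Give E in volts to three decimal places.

Mn³⁺/Mn²⁺ is the cathode (higher E°), Hg₂²⁺/Hg the anode: E°cell = +1.53 − (+0.80) = +0.73 V, n = 2.
Overall: 2 Mn³⁺(aq) + 2 Hg(l) → 2 Mn²⁺(aq) + Hg₂²⁺(aq)
Q = [Mn²⁺]^2·[Hg₂²⁺] / ([Mn³⁺]^2); log Q = 4.490.
E = E° − (0.0592/n) log Q = +0.73 − (0.0592/2)(4.490) = +0.597 V.

+0.597 V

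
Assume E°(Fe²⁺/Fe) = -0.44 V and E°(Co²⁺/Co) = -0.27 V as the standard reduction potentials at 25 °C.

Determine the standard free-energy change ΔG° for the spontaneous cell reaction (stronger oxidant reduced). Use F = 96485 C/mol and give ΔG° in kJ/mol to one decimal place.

Co²⁺/Co (E° = -0.27 V) is the cathode; Fe²⁺/Fe (E° = -0.44 V) is the anode, so E°cell = +0.17 V.
Balancing electrons gives n = 2 (lcm of 2 and 2).
ΔG° = −nFE° = −(2)(96485)(+0.17) = -32,805 J = -32.8 kJ/mol.

-32.8 kJ/mol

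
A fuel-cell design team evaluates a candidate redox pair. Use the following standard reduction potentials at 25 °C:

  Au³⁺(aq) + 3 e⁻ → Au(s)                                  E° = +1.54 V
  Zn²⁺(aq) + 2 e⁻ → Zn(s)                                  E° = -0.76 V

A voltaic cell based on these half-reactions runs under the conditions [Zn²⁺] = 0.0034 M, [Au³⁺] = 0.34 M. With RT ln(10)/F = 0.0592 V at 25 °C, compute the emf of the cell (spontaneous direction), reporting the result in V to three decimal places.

+2.364 V

Au³⁺/Au is the cathode (higher E°), Zn²⁺/Zn the anode: E°cell = +1.54 − (-0.76) = +2.30 V, n = 6.
Overall: 2 Au³⁺(aq) + 3 Zn(s) → 2 Au(s) + 3 Zn²⁺(aq)
Q = [Zn²⁺]^3 / ([Au³⁺]^2); log Q = -6.469.
E = E° − (0.0592/n) log Q = +2.30 − (0.0592/6)(-6.469) = +2.364 V.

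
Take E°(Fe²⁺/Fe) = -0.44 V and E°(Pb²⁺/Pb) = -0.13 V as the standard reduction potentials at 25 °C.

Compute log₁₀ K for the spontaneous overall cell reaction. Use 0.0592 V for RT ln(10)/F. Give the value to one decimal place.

10.5

Cathode: Pb²⁺/Pb; anode: Fe²⁺/Fe. E°cell = +0.31 V, n = 2.
log K = nE°cell / 0.0592 = (2)(+0.31) / 0.0592 = 10.5.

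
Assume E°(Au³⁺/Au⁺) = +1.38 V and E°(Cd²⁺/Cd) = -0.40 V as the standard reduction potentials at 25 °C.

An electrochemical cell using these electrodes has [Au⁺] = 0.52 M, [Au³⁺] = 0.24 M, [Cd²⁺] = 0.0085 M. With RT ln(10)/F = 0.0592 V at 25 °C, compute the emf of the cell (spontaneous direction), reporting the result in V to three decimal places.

Au³⁺/Au⁺ is the cathode (higher E°), Cd²⁺/Cd the anode: E°cell = +1.38 − (-0.40) = +1.78 V, n = 2.
Overall: Au³⁺(aq) + Cd(s) → Au⁺(aq) + Cd²⁺(aq)
Q = [Au⁺]·[Cd²⁺] / ([Au³⁺]); log Q = -1.735.
E = E° − (0.0592/n) log Q = +1.78 − (0.0592/2)(-1.735) = +1.831 V.

+1.831 V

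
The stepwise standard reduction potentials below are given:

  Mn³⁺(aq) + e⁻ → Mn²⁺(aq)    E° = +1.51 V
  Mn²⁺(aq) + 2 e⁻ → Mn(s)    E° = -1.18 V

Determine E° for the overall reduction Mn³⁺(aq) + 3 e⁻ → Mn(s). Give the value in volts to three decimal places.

-0.283 V

Adding the free-energy changes (−nFE°) of the two steps gives −n₃FE°₃ = −n₁FE°₁ − n₂FE°₂.
E°₃ = (1×+1.51 + 2×-1.18) / 3 = (-0.850) / 3 = -0.283 V.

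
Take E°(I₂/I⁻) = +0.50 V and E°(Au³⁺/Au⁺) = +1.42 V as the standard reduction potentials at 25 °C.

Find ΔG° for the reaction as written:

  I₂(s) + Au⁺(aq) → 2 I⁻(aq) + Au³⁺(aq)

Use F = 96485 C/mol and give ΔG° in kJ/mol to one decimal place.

As written, I₂/I⁻ is reduced (cathode) and Au³⁺/Au⁺ is oxidised (anode), so E°cell = (+0.50) − (+1.42) = -0.92 V.
Balancing electrons gives n = 2.
ΔG° = −nFE° = −(2)(96485)(-0.92) = 177,532 J = +177.5 kJ/mol.

+177.5 kJ/mol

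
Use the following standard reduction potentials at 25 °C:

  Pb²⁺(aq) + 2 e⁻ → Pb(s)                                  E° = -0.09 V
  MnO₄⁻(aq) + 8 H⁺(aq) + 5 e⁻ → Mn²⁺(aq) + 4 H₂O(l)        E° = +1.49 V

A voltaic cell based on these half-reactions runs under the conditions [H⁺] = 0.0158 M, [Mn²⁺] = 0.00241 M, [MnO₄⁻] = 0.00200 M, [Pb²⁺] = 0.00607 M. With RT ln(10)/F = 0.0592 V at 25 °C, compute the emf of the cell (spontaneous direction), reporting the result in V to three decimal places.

MnO₄⁻/Mn²⁺ is the cathode (higher E°), Pb²⁺/Pb the anode: E°cell = +1.49 − (-0.09) = +1.58 V, n = 10.
Overall: 2 MnO₄⁻(aq) + 16 H⁺(aq) + 5 Pb(s) → 2 Mn²⁺(aq) + 8 H₂O(l) + 5 Pb²⁺(aq)
Q = [Mn²⁺]^2·[Pb²⁺]^5 / ([MnO₄⁻]^2·[H⁺]^16); log Q = 17.899.
E = E° − (0.0592/n) log Q = +1.58 − (0.0592/10)(17.899) = +1.474 V.

+1.474 V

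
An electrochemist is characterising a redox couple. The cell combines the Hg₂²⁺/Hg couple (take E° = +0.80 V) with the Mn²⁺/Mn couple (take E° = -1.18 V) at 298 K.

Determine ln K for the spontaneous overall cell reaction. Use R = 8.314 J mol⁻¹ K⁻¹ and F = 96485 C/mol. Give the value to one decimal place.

154.2

Cathode: Hg₂²⁺/Hg; anode: Mn²⁺/Mn. E°cell = (+0.80) − (-1.18) = +1.98 V, with n = 2.
ΔG° = −nFE° = −RT ln K, so ln K = nFE°/(RT) = (2)(96485)(+1.98) / ((8.314)(298)) = 154.216.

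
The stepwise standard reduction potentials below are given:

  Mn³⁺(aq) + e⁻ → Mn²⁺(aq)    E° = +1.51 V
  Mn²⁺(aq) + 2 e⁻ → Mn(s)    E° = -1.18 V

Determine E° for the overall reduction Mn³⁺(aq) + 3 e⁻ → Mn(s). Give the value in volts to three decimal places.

-0.283 V

Adding the free-energy changes (−nFE°) of the two steps gives −n₃FE°₃ = −n₁FE°₁ − n₂FE°₂.
E°₃ = (1×+1.51 + 2×-1.18) / 3 = (-0.850) / 3 = -0.283 V.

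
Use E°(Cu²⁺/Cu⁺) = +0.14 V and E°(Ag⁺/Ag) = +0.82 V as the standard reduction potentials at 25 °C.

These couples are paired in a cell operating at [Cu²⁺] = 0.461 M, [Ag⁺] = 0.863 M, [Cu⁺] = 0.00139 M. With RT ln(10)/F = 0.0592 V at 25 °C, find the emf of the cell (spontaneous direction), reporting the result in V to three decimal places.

Ag⁺/Ag is the cathode (higher E°), Cu²⁺/Cu⁺ the anode: E°cell = +0.82 − (+0.14) = +0.68 V, n = 1.
Overall: Ag⁺(aq) + Cu⁺(aq) → Ag(s) + Cu²⁺(aq)
Q = [Cu²⁺] / ([Ag⁺]·[Cu⁺]); log Q = 2.585.
E = E° − (0.0592/n) log Q = +0.68 − (0.0592/1)(2.585) = +0.527 V.

+0.527 V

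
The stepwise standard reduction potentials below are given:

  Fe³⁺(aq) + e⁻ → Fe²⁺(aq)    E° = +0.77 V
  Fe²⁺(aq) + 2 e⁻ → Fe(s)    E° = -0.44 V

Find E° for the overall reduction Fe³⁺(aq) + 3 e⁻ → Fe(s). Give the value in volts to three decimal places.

-0.037 V

Adding the free-energy changes (−nFE°) of the two steps gives −n₃FE°₃ = −n₁FE°₁ − n₂FE°₂.
E°₃ = (1×+0.77 + 2×-0.44) / 3 = (-0.110) / 3 = -0.037 V.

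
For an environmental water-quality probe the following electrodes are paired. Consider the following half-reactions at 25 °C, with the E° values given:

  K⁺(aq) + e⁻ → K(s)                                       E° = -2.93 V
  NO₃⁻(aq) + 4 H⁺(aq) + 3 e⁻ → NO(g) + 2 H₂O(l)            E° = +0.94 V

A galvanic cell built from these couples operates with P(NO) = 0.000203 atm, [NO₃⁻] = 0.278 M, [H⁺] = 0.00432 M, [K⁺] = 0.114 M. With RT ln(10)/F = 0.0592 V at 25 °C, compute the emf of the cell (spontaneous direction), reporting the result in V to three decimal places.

NO₃⁻/NO is the cathode (higher E°), K⁺/K the anode: E°cell = +0.94 − (-2.93) = +3.87 V, n = 3.
Overall: NO₃⁻(aq) + 4 H⁺(aq) + 3 K(s) → NO(g) + 2 H₂O(l) + 3 K⁺(aq)
Q = P(NO)·[K⁺]^3 / ([NO₃⁻]·[H⁺]^4); log Q = 3.492.
E = E° − (0.0592/n) log Q = +3.87 − (0.0592/3)(3.492) = +3.801 V.

+3.801 V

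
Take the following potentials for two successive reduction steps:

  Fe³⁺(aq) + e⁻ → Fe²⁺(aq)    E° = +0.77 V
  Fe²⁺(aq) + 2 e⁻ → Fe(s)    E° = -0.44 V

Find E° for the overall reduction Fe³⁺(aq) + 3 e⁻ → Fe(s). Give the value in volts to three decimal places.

-0.037 V

Standard free energies of sequential steps add: ΔG°₃ = ΔG°₁ + ΔG°₂, so n₃E°₃ = n₁E°₁ + n₂E°₂.
E°₃ = (1×+0.77 + 2×-0.44) / 3 = (-0.110) / 3 = -0.037 V.
E° values themselves are not directly additive — weighting by electron count is essential.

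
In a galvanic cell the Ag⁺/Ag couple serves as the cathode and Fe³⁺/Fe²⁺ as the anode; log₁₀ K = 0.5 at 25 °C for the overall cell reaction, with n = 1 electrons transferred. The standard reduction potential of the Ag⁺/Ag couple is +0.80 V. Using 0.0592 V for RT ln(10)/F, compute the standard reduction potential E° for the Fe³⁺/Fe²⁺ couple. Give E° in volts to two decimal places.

+0.77 V

E°cell = (0.0592/n)·log K = (0.0592/1)(0.5) = +0.030 V.
Since Ag⁺/Ag is the cathode and Fe³⁺/Fe²⁺ the anode, E°cell = E°(Ag⁺/Ag) − E°(Fe³⁺/Fe²⁺).
So E°(Fe³⁺/Fe²⁺) = E°(Ag⁺/Ag) − E°cell = (+0.80) − (+0.030) = +0.77 V.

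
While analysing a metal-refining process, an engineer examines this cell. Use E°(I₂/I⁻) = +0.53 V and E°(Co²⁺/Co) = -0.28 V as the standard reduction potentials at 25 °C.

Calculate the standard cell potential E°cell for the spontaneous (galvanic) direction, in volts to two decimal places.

The I₂/I⁻ couple has the higher reduction potential, so it is the cathode; Co²⁺/Co is oxidised at the anode.
E°cell = E°(cathode) − E°(anode) = (+0.53) − (-0.28) = +0.81 V.

+0.81 V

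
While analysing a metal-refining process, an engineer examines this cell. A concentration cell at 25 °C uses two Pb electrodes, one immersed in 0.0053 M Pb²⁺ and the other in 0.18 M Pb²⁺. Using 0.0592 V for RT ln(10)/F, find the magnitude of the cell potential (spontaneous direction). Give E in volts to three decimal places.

+0.045 V

For a concentration cell E°cell = 0. The 0.18 M side is the cathode (reduction is favoured where [Pb²⁺] is higher).
With n = 2, E = −(0.0592/2) log([Pb²⁺]ₐₙ/[Pb²⁺]꜀ₐₜ) = −(0.0592/2) log(0.0053/0.18) = −(0.0592/2)(-1.531) = +0.045 V.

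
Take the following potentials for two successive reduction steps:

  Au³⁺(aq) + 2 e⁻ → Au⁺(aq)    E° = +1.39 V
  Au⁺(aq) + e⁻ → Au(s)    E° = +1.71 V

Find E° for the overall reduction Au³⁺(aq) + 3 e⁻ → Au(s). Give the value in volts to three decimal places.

Since ΔG° = −nFE° is additive over sequential reductions, n₃E°₃ = n₁E°₁ + n₂E°₂.
E°₃ = (2×+1.39 + 1×+1.71) / 3 = (+4.490) / 3 = +1.497 V.

+1.497 V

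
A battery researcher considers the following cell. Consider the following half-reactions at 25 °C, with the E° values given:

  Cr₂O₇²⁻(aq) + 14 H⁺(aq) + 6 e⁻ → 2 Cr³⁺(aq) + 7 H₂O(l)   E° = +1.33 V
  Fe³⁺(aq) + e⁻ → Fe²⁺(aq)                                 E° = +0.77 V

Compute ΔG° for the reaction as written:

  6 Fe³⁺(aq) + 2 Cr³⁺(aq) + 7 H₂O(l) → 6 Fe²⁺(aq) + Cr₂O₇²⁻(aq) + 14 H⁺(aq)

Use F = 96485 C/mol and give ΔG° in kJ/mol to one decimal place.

As written, Fe³⁺/Fe²⁺ is reduced (cathode) and Cr₂O₇²⁻/Cr³⁺ is oxidised (anode), so E°cell = (+0.77) − (+1.33) = -0.56 V.
Balancing electrons gives n = 6.
ΔG° = −nFE° = −(6)(96485)(-0.56) = 324,190 J = +324.2 kJ/mol.

+324.2 kJ/mol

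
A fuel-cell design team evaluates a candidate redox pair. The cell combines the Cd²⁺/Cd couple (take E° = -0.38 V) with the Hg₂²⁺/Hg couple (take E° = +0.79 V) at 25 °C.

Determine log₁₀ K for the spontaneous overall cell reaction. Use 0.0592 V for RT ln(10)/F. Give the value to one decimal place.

39.5

Cathode: Hg₂²⁺/Hg; anode: Cd²⁺/Cd. E°cell = +1.17 V, n = 2.
log K = nE°cell / 0.0592 = (2)(+1.17) / 0.0592 = 39.5.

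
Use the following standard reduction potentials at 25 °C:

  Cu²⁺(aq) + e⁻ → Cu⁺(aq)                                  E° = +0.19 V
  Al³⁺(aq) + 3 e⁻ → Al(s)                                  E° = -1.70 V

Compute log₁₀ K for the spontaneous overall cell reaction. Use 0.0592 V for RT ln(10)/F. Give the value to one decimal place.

Cathode: Cu²⁺/Cu⁺; anode: Al³⁺/Al. E°cell = +1.89 V, n = 3.
log K = nE°cell / 0.0592 = (3)(+1.89) / 0.0592 = 95.8.

95.8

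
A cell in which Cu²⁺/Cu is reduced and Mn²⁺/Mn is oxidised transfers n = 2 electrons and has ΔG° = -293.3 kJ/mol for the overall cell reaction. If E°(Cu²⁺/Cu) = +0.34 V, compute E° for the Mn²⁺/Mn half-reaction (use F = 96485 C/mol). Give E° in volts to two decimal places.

-1.18 V

E°cell = −ΔG°/(nF) = −(-293.3×10³)/((2)(96485)) = +1.520 V.
Since Cu²⁺/Cu is the cathode and Mn²⁺/Mn the anode, E°cell = E°(Cu²⁺/Cu) − E°(Mn²⁺/Mn).
So E°(Mn²⁺/Mn) = E°(Cu²⁺/Cu) − E°cell = (+0.34) − (+1.520) = -1.18 V.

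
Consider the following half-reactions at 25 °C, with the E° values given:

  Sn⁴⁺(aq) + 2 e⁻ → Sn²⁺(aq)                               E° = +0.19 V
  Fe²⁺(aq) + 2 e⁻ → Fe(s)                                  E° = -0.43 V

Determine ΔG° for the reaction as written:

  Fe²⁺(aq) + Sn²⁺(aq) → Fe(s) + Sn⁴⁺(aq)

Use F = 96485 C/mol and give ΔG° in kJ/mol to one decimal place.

+119.6 kJ/mol

As written, Fe²⁺/Fe is reduced (cathode) and Sn⁴⁺/Sn²⁺ is oxidised (anode), so E°cell = (-0.43) − (+0.19) = -0.62 V.
Balancing electrons gives n = 2.
ΔG° = −nFE° = −(2)(96485)(-0.62) = 119,641 J = +119.6 kJ/mol.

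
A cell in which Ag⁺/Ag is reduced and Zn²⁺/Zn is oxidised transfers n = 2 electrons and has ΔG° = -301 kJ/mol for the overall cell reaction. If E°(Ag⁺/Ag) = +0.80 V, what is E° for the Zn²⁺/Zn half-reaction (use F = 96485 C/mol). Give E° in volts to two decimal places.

E°cell = −ΔG°/(nF) = −(-301×10³)/((2)(96485)) = +1.560 V.
Since Ag⁺/Ag is the cathode and Zn²⁺/Zn the anode, E°cell = E°(Ag⁺/Ag) − E°(Zn²⁺/Zn).
So E°(Zn²⁺/Zn) = E°(Ag⁺/Ag) − E°cell = (+0.80) − (+1.560) = -0.76 V.

-0.76 V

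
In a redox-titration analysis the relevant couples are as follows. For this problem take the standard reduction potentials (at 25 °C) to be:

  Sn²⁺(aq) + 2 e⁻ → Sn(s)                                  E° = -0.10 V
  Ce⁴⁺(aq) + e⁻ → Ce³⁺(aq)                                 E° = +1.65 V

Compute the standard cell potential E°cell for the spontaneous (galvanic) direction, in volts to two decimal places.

The Ce⁴⁺/Ce³⁺ couple has the higher reduction potential, so it is the cathode; Sn²⁺/Sn is oxidised at the anode.
E°cell = E°(cathode) − E°(anode) = (+1.65) − (-0.10) = +1.75 V.
Since E°cell > 0, the reaction is spontaneous under standard conditions.

+1.75 V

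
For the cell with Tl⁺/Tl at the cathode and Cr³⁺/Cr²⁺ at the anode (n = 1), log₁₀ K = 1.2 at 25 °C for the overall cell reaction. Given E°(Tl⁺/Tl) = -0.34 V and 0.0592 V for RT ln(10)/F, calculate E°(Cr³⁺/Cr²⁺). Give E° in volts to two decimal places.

-0.41 V

E°cell = (0.0592/n)·log K = (0.0592/1)(1.2) = +0.071 V.
Since Tl⁺/Tl is the cathode and Cr³⁺/Cr²⁺ the anode, E°cell = E°(Tl⁺/Tl) − E°(Cr³⁺/Cr²⁺).
So E°(Cr³⁺/Cr²⁺) = E°(Tl⁺/Tl) − E°cell = (-0.34) − (+0.071) = -0.41 V.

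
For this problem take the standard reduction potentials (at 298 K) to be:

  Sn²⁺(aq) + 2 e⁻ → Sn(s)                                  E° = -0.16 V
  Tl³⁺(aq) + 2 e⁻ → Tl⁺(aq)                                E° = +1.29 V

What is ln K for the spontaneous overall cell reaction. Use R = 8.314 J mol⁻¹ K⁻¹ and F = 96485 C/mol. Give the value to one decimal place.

Cathode: Tl³⁺/Tl⁺; anode: Sn²⁺/Sn. E°cell = (+1.29) − (-0.16) = +1.45 V, with n = 2.
ΔG° = −nFE° = −RT ln K, so ln K = nFE°/(RT) = (2)(96485)(+1.45) / ((8.314)(298)) = 112.936.

112.9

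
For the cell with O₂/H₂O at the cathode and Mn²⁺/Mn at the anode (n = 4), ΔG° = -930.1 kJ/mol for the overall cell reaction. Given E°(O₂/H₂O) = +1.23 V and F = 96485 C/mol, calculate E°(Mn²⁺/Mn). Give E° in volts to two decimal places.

E°cell = −ΔG°/(nF) = −(-930.1×10³)/((4)(96485)) = +2.410 V.
Since O₂/H₂O is the cathode and Mn²⁺/Mn the anode, E°cell = E°(O₂/H₂O) − E°(Mn²⁺/Mn).
So E°(Mn²⁺/Mn) = E°(O₂/H₂O) − E°cell = (+1.23) − (+2.410) = -1.18 V.

-1.18 V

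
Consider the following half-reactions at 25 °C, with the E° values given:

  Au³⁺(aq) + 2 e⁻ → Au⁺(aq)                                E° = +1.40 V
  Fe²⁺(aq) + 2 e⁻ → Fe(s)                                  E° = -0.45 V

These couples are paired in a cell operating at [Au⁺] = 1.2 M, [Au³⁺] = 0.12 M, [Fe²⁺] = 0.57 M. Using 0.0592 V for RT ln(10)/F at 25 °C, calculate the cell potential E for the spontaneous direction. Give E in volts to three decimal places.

Au³⁺/Au⁺ is the cathode (higher E°), Fe²⁺/Fe the anode: E°cell = +1.40 − (-0.45) = +1.85 V, n = 2.
Overall: Au³⁺(aq) + Fe(s) → Au⁺(aq) + Fe²⁺(aq)
Q = [Au⁺]·[Fe²⁺] / ([Au³⁺]); log Q = 0.756.
E = E° − (0.0592/n) log Q = +1.85 − (0.0592/2)(0.756) = +1.828 V.

+1.828 V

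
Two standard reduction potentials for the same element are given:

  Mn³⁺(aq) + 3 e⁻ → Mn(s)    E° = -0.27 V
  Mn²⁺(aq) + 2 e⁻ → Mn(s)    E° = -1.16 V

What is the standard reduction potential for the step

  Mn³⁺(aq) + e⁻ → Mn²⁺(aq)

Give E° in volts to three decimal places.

Sequential free energies add, so n₃E°₃ = n₁E°₁ + n₂E°₂.
With n₃ = 3, and the known step contributing 2×(-1.16) V, the unknown satisfies 1·E° = 3×(-0.27) − 2×(-1.16) = +1.510.
E° = +1.510 / 1 = +1.510 V.

+1.510 V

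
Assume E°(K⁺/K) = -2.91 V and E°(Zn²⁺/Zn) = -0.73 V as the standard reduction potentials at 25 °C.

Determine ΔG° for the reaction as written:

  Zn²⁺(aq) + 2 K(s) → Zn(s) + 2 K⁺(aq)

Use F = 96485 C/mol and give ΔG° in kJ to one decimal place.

As written, Zn²⁺/Zn is reduced (cathode) and K⁺/K is oxidised (anode), so E°cell = (-0.73) − (-2.91) = +2.18 V.
Balancing electrons gives n = 2.
ΔG° = −nFE° = −(2)(96485)(+2.18) = -420,675 J = -420.7 kJ.

-420.7 kJ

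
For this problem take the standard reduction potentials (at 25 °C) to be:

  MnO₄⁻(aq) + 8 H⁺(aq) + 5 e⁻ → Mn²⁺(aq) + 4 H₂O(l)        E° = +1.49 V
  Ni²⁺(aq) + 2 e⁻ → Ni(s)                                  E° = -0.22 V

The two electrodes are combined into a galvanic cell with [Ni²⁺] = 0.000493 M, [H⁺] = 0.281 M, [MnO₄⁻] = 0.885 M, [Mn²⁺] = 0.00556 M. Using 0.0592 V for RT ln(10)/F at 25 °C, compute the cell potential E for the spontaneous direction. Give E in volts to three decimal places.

+1.782 V

MnO₄⁻/Mn²⁺ is the cathode (higher E°), Ni²⁺/Ni the anode: E°cell = +1.49 − (-0.22) = +1.71 V, n = 10.
Overall: 2 MnO₄⁻(aq) + 16 H⁺(aq) + 5 Ni(s) → 2 Mn²⁺(aq) + 8 H₂O(l) + 5 Ni²⁺(aq)
Q = [Mn²⁺]^2·[Ni²⁺]^5 / ([MnO₄⁻]^2·[H⁺]^16); log Q = -12.119.
E = E° − (0.0592/n) log Q = +1.71 − (0.0592/10)(-12.119) = +1.782 V.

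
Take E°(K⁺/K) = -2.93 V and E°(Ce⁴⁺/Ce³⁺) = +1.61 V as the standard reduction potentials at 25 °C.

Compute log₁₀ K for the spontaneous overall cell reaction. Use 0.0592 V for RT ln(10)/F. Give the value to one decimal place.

Cathode: Ce⁴⁺/Ce³⁺; anode: K⁺/K. E°cell = +4.54 V, n = 1.
log K = nE°cell / 0.0592 = (1)(+4.54) / 0.0592 = 76.7.

76.7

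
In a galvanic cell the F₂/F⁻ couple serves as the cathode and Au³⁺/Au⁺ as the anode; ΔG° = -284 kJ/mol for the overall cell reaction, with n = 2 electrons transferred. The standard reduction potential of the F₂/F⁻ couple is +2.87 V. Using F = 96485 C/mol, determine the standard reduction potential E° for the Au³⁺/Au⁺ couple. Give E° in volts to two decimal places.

+1.40 V

E°cell = −ΔG°/(nF) = −(-284×10³)/((2)(96485)) = +1.472 V.
Since F₂/F⁻ is the cathode and Au³⁺/Au⁺ the anode, E°cell = E°(F₂/F⁻) − E°(Au³⁺/Au⁺).
So E°(Au³⁺/Au⁺) = E°(F₂/F⁻) − E°cell = (+2.87) − (+1.472) = +1.40 V.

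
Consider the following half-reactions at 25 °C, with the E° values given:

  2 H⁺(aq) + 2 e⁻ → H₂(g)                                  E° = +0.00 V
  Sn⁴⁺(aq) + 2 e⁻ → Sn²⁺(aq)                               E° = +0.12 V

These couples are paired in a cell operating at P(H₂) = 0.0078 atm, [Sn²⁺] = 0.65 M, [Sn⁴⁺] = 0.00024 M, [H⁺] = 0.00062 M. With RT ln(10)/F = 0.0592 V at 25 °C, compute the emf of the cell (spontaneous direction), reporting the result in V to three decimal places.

Sn⁴⁺/Sn²⁺ is the cathode (higher E°), H⁺/H₂ the anode: E°cell = +0.12 − (+0.00) = +0.12 V, n = 2.
Overall: Sn⁴⁺(aq) + H₂(g) → Sn²⁺(aq) + 2 H⁺(aq)
Q = [Sn²⁺]·[H⁺]^2 / ([Sn⁴⁺]·P(H₂)); log Q = -0.875.
E = E° − (0.0592/n) log Q = +0.12 − (0.0592/2)(-0.875) = +0.146 V.

+0.146 V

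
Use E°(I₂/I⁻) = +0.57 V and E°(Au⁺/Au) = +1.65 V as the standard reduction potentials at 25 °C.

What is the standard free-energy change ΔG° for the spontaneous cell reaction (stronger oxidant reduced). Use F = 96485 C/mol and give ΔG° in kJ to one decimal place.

-208.4 kJ

Au⁺/Au (E° = +1.65 V) is the cathode; I₂/I⁻ (E° = +0.57 V) is the anode, so E°cell = +1.08 V.
Balancing electrons gives n = 2 (lcm of 1 and 2).
ΔG° = −nFE° = −(2)(96485)(+1.08) = -208,408 J = -208.4 kJ.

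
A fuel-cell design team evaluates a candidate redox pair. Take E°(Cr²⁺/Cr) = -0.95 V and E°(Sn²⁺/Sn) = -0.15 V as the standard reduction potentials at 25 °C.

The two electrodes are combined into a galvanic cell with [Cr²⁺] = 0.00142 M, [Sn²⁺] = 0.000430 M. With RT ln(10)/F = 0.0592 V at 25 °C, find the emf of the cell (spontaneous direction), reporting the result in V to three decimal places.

+0.785 V

Sn²⁺/Sn is the cathode (higher E°), Cr²⁺/Cr the anode: E°cell = -0.15 − (-0.95) = +0.80 V, n = 2.
Overall: Sn²⁺(aq) + Cr(s) → Sn(s) + Cr²⁺(aq)
Q = [Cr²⁺] / ([Sn²⁺]); log Q = 0.519.
E = E° − (0.0592/n) log Q = +0.80 − (0.0592/2)(0.519) = +0.785 V.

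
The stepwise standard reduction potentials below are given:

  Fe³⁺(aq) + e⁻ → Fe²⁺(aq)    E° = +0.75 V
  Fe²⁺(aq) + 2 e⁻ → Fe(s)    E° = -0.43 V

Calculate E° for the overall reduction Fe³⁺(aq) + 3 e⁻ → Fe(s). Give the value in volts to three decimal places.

-0.037 V

Standard free energies of sequential steps add: ΔG°₃ = ΔG°₁ + ΔG°₂, so n₃E°₃ = n₁E°₁ + n₂E°₂.
E°₃ = (1×+0.75 + 2×-0.43) / 3 = (-0.110) / 3 = -0.037 V.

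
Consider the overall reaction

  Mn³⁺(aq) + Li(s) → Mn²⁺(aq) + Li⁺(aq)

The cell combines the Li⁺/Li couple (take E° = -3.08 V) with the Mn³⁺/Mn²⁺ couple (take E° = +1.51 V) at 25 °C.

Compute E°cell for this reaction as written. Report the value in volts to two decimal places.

+4.59 V

The Mn³⁺/Mn²⁺ couple has the higher reduction potential, so it is the cathode; Li⁺/Li is oxidised at the anode.
E°cell = E°(cathode) − E°(anode) = (+1.51) − (-3.08) = +4.59 V.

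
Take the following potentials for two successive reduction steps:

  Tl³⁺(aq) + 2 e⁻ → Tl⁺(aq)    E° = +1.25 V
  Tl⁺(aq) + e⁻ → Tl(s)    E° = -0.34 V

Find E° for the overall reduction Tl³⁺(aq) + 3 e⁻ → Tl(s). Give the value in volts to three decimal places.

Since ΔG° = −nFE° is additive over sequential reductions, n₃E°₃ = n₁E°₁ + n₂E°₂.
E°₃ = (2×+1.25 + 1×-0.34) / 3 = (+2.160) / 3 = +0.720 V.
Simply averaging or adding the two E° values would be wrong; the electron-weighted sum is required.

+0.720 V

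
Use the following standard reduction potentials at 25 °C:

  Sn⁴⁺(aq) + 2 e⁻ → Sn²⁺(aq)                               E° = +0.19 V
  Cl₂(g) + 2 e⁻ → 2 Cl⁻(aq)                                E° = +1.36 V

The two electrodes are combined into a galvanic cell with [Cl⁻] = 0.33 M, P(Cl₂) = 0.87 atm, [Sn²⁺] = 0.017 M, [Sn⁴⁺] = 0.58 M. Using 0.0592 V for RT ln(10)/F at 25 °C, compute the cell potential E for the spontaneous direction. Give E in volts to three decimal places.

Cl₂/Cl⁻ is the cathode (higher E°), Sn⁴⁺/Sn²⁺ the anode: E°cell = +1.36 − (+0.19) = +1.17 V, n = 2.
Overall: Cl₂(g) + Sn²⁺(aq) → 2 Cl⁻(aq) + Sn⁴⁺(aq)
Q = [Cl⁻]^2·[Sn⁴⁺] / (P(Cl₂)·[Sn²⁺]); log Q = 0.630.
E = E° − (0.0592/n) log Q = +1.17 − (0.0592/2)(0.630) = +1.151 V.

+1.151 V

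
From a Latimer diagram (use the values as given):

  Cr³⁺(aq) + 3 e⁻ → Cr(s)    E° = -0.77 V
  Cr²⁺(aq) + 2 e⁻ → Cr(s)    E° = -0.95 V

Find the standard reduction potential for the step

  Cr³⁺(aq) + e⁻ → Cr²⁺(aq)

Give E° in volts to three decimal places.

-0.410 V

Sequential free energies add, so n₃E°₃ = n₁E°₁ + n₂E°₂.
With n₃ = 3, and the known step contributing 2×(-0.95) V, the unknown satisfies 1·E° = 3×(-0.77) − 2×(-0.95) = -0.410.
E° = -0.410 / 1 = -0.410 V.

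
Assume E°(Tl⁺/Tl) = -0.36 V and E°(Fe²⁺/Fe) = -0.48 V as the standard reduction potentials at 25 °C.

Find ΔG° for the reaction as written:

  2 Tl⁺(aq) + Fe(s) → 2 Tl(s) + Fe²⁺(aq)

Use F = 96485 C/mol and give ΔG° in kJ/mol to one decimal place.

-23.2 kJ/mol

As written, Tl⁺/Tl is reduced (cathode) and Fe²⁺/Fe is oxidised (anode), so E°cell = (-0.36) − (-0.48) = +0.12 V.
Balancing electrons gives n = 2.
ΔG° = −nFE° = −(2)(96485)(+0.12) = -23,156 J = -23.2 kJ/mol.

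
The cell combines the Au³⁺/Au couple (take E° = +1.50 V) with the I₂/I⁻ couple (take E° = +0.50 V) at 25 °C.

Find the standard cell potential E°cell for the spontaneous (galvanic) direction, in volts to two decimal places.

+1.00 V

The Au³⁺/Au couple has the higher reduction potential, so it is the cathode; I₂/I⁻ is oxidised at the anode.
E°cell = E°(cathode) − E°(anode) = (+1.50) − (+0.50) = +1.00 V.
Since E°cell > 0, the reaction is spontaneous under standard conditions.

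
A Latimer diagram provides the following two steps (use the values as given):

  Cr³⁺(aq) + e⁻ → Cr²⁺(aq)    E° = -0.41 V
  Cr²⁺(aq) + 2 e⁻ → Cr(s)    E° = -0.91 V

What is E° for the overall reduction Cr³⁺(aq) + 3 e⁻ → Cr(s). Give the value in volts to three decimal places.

-0.743 V

Adding the free-energy changes (−nFE°) of the two steps gives −n₃FE°₃ = −n₁FE°₁ − n₂FE°₂.
E°₃ = (1×-0.41 + 2×-0.91) / 3 = (-2.230) / 3 = -0.743 V.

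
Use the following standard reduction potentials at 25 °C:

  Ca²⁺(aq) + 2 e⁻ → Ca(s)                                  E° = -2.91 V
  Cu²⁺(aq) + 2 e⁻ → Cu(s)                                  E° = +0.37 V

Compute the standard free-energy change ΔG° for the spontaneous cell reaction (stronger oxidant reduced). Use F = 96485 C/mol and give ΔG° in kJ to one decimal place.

-632.9 kJ

Cu²⁺/Cu (E° = +0.37 V) is the cathode; Ca²⁺/Ca (E° = -2.91 V) is the anode, so E°cell = +3.28 V.
Balancing electrons gives n = 2 (lcm of 2 and 2).
ΔG° = −nFE° = −(2)(96485)(+3.28) = -632,942 J = -632.9 kJ.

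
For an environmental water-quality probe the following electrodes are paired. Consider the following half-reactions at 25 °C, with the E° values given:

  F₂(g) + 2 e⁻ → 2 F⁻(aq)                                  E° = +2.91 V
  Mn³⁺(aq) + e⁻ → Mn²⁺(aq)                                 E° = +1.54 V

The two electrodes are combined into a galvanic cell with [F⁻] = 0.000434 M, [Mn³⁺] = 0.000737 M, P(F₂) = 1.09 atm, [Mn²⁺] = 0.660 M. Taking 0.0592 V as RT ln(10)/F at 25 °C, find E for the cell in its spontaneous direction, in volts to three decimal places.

+1.745 V

F₂/F⁻ is the cathode (higher E°), Mn³⁺/Mn²⁺ the anode: E°cell = +2.91 − (+1.54) = +1.37 V, n = 2.
Overall: F₂(g) + 2 Mn²⁺(aq) → 2 F⁻(aq) + 2 Mn³⁺(aq)
Q = [F⁻]^2·[Mn³⁺]^2 / (P(F₂)·[Mn²⁺]^2); log Q = -12.667.
E = E° − (0.0592/n) log Q = +1.37 − (0.0592/2)(-12.667) = +1.745 V.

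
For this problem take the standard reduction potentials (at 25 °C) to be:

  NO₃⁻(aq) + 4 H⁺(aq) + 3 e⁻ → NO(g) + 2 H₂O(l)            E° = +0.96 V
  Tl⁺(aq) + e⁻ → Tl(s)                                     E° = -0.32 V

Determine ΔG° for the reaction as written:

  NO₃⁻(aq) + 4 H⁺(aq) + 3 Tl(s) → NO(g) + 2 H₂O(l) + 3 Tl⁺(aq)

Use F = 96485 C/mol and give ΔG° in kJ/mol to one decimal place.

-370.5 kJ/mol

As written, NO₃⁻/NO is reduced (cathode) and Tl⁺/Tl is oxidised (anode), so E°cell = (+0.96) − (-0.32) = +1.28 V.
Balancing electrons gives n = 3.
ΔG° = −nFE° = −(3)(96485)(+1.28) = -370,502 J = -370.5 kJ/mol.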